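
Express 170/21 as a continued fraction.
[8; 10, 2]

Euclidean algorithm steps:
170 = 8 × 21 + 2
21 = 10 × 2 + 1
2 = 2 × 1 + 0
Continued fraction: [8; 10, 2]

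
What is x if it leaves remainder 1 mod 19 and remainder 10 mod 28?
514

Using Chinese Remainder Theorem:
M = 19 × 28 = 532
M1 = 28, M2 = 19
y1 = 28^(-1) mod 19 = 17
y2 = 19^(-1) mod 28 = 3
x = (1×28×17 + 10×19×3) mod 532 = 514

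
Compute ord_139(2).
138

139 is prime, so ord(2) divides φ(139) = 138.
Divisors of 138: 1, 2, 3, 6, 23, 46, 69, 138.
Repeated squaring: 2^1 ≡ 2, 2^2 ≡ 4, 2^4 ≡ 16, 2^8 ≡ 117, 2^16 ≡ 67, 2^32 ≡ 41, 2^64 ≡ 13, 2^128 ≡ 30 (mod 139).
Test 2^d mod 139 for each divisor d in increasing order:
2^1 ≡ 2
2^2 ≡ 4
2^3 = 2^2·2^1 ≡ 8
2^6 = 2^4·2^2 ≡ 64
2^23 = 2^16·2^4·2^2·2^1 ≡ 97
2^46 = 2^32·2^8·2^4·2^2 ≡ 96
2^69 = 2^64·2^4·2^1 ≡ 138
2^138 = 2^128·2^8·2^2 ≡ 1  ← first divisor giving 1
The order is 138.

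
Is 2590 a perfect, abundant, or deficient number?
abundant

Proper divisors of 2590: sum = 1 + 2 + 5 + 7 + 10 + 14 + 35 + 37 + 70 + 74 + 185 + 259 + 370 + 518 + 1295 = 2882
Since 2882 > 2590, 2590 is abundant.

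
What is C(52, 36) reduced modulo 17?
0

Using Lucas' theorem:
Write n=52 and k=36 in base 17:
n in base 17: [3, 1]
k in base 17: [2, 2]
C(52,36) mod 17 = ∏ C(n_i, k_i) mod 17
Digit binomials (mod 17): C(3,2) = 3; C(1,2) = 0 (k_i > n_i)
Product: 3 × 0 = 0 ≡ 0 (mod 17)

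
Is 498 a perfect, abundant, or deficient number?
abundant

Proper divisors of 498: sum = 1 + 2 + 3 + 6 + 83 + 166 + 249 = 510
Since 510 > 498, 498 is abundant.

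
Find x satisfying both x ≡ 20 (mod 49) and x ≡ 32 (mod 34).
1392

Using Chinese Remainder Theorem:
M = 49 × 34 = 1666
M1 = 34, M2 = 49
y1 = 34^(-1) mod 49 = 13
y2 = 49^(-1) mod 34 = 25
x = (20×34×13 + 32×49×25) mod 1666 = 1392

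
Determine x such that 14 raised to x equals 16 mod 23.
14

Baby-step giant-step with step n = ⌈√23⌉ = 5.
Baby steps 14^j mod 23 (j:value) for j=0..4: 0:1, 1:14, 2:12, 3:7, 4:6.
Giant-step multiplier: 14^(-5) ≡ 14^(22-5) = 14^17 ≡ 20 (mod 23).
Giant steps γ_i = 16·20^i mod 23: γ_0=16, γ_1=21, γ_2=6 (in table at j=4).
x = i·n + j = 2·5 + 4 = 14.
Check: 14^14 ≡ 16 (mod 23).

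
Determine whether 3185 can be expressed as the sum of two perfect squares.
7² + 56² (a=7, b=56)

Factorization: 3185 = 5 × 7^2 × 13
By Fermat: n is sum of two squares iff every prime p ≡ 3 (mod 4) appears to even power.
All primes ≡ 3 (mod 4) appear to even power.
Search a = 0, 1, 2, … for 3185 - a² a perfect square: first hit at a = 7: 3185 - 49 = 3136 = 56².
3185 = 7² + 56² = 49 + 3136 ✓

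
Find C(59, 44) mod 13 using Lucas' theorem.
6

Using Lucas' theorem:
Write n=59 and k=44 in base 13:
n in base 13: [4, 7]
k in base 13: [3, 5]
C(59,44) mod 13 = ∏ C(n_i, k_i) mod 13
Digit binomials (mod 13): C(4,3) = 4; C(7,5) = 21 ≡ 8
Product: 4 × 8 = 32 ≡ 6 (mod 13)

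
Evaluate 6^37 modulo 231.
195

Repeated squaring. Binary of 37 = 100101.
6^1 ≡ 6 (mod 231); 6^2 ≡ 36 (mod 231); 6^4 ≡ 141 (mod 231); 6^8 ≡ 15 (mod 231); 6^16 ≡ 225 (mod 231); 6^32 ≡ 36 (mod 231)
6^37 = 6^1 × 6^4 × 6^32 ≡ 195 (mod 231)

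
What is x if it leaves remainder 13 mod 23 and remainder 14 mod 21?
266

Using Chinese Remainder Theorem:
M = 23 × 21 = 483
M1 = 21, M2 = 23
y1 = 21^(-1) mod 23 = 11
y2 = 23^(-1) mod 21 = 11
x = (13×21×11 + 14×23×11) mod 483 = 266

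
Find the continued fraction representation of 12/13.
[0; 1, 12]

Euclidean algorithm steps:
12 = 0 × 13 + 12
13 = 1 × 12 + 1
12 = 12 × 1 + 0
Continued fraction: [0; 1, 12]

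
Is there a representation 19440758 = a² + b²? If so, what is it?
Not possible

Factorization: 19440758 = 2 × 17 × 83^3
By Fermat: n is sum of two squares iff every prime p ≡ 3 (mod 4) appears to even power.
Prime(s) ≡ 3 (mod 4) with odd exponent: [(83, 3)]
Therefore 19440758 cannot be expressed as a² + b².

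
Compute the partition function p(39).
31185

p(n) counts ways to write n as a sum of positive integers (order ignored).
Euler's pentagonal recurrence: p(k) = p(k-1) + p(k-2) - p(k-5) - p(k-7) + p(k-12) + p(k-15) - ... (offsets j(3j∓1)/2, signs ++--, p(0)=1, p(<0)=0).
DP table for k = 0..38: p(0)=1, p(1)=1, p(2)=2, p(3)=3, p(4)=5, p(5)=7, p(6)=11, p(7)=15, p(8)=22, p(9)=30, p(10)=42, p(11)=56, p(12)=77, p(13)=101, p(14)=135, p(15)=176, p(16)=231, p(17)=297, p(18)=385, p(19)=490, p(20)=627, p(21)=792, p(22)=1002, p(23)=1255, p(24)=1575, p(25)=1958, p(26)=2436, p(27)=3010, p(28)=3718, p(29)=4565, p(30)=5604, p(31)=6842, p(32)=8349, p(33)=10143, p(34)=12310, p(35)=14883, p(36)=17977, p(37)=21637, p(38)=26015.
Final step: p(39) = p(38) + p(37) - p(34) - p(32) + p(27) + p(24) - p(17) - p(13) + p(4)
= 26015 + 21637 - 12310 - 8349 + 3010 + 1575 - 297 - 101 + 5
= 31185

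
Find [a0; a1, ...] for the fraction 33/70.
[0; 2, 8, 4]

Euclidean algorithm steps:
33 = 0 × 70 + 33
70 = 2 × 33 + 4
33 = 8 × 4 + 1
4 = 4 × 1 + 0
Continued fraction: [0; 2, 8, 4]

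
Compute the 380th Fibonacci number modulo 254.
3

Matrix identity: Q^n = [[F_(n+1), F_n], [F_n, F_(n-1)]] with Q = [[1,1],[1,0]].
n = 380 = 101111100₂. Square-and-multiply, entries mod 254:
Q^1 = [[1,1],[1,0]]
Q^2 = (Q^1)² = [[2,1],[1,1]]
Q^5 = (Q^2)²·Q = [[8,5],[5,3]]
Q^11 = (Q^5)²·Q = [[144,89],[89,55]]
Q^23 = (Q^11)²·Q = [[140,209],[209,185]]
Q^47 = (Q^23)²·Q = [[142,35],[35,107]]
Q^95 = (Q^47)²·Q = [[132,53],[53,79]]
Q^190 = (Q^95)² = [[167,7],[7,160]]
Q^380 = (Q^190)² = [[252,3],[3,249]]
F_380 mod 254 = Q^380[0][1] = 3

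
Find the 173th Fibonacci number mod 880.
453

Matrix identity: Q^n = [[F_(n+1), F_n], [F_n, F_(n-1)]] with Q = [[1,1],[1,0]].
n = 173 = 10101101₂. Square-and-multiply, entries mod 880:
Q^1 = [[1,1],[1,0]]
Q^2 = (Q^1)² = [[2,1],[1,1]]
Q^5 = (Q^2)²·Q = [[8,5],[5,3]]
Q^10 = (Q^5)² = [[89,55],[55,34]]
Q^21 = (Q^10)²·Q = [[111,386],[386,605]]
Q^43 = (Q^21)²·Q = [[333,277],[277,56]]
Q^86 = (Q^43)² = [[178,393],[393,665]]
Q^173 = (Q^86)²·Q = [[872,453],[453,419]]
F_173 mod 880 = Q^173[0][1] = 453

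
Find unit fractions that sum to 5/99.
1/20 + 1/1980

Greedy algorithm:
5/99: ceiling(99/5) = 20, use 1/20
1/1980: ceiling(1980/1) = 1980, use 1/1980
Result: 5/99 = 1/20 + 1/1980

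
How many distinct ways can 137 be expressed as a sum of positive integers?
11097645016

p(n) counts ways to write n as a sum of positive integers (order ignored).
Euler's pentagonal recurrence: p(k) = p(k-1) + p(k-2) - p(k-5) - p(k-7) + p(k-12) + p(k-15) - ... (offsets j(3j∓1)/2, signs ++--, p(0)=1, p(<0)=0).
DP table for k = 0..136: p(0)=1, p(1)=1, p(2)=2, p(3)=3, p(4)=5, p(5)=7, p(6)=11, p(7)=15, p(8)=22, p(9)=30, p(10)=42, p(11)=56, p(12)=77, p(13)=101, p(14)=135, p(15)=176, p(16)=231, p(17)=297, p(18)=385, p(19)=490, p(20)=627, p(21)=792, p(22)=1002, p(23)=1255, p(24)=1575, p(25)=1958, p(26)=2436, p(27)=3010, p(28)=3718, p(29)=4565, p(30)=5604, p(31)=6842, p(32)=8349, p(33)=10143, p(34)=12310, p(35)=14883, p(36)=17977, p(37)=21637, p(38)=26015, p(39)=31185, p(40)=37338, p(41)=44583, p(42)=53174, p(43)=63261, p(44)=75175, p(45)=89134, p(46)=105558, p(47)=124754, p(48)=147273, p(49)=173525, p(50)=204226, p(51)=239943, p(52)=281589, p(53)=329931, p(54)=386155, p(55)=451276, p(56)=526823, p(57)=614154, p(58)=715220, p(59)=831820, p(60)=966467, p(61)=1121505, p(62)=1300156, p(63)=1505499, p(64)=1741630, p(65)=2012558, p(66)=2323520, p(67)=2679689, p(68)=3087735, p(69)=3554345, p(70)=4087968, p(71)=4697205, p(72)=5392783, p(73)=6185689, p(74)=7089500, p(75)=8118264, p(76)=9289091, p(77)=10619863, p(78)=12132164, p(79)=13848650, p(80)=15796476, p(81)=18004327, p(82)=20506255, p(83)=23338469, p(84)=26543660, p(85)=30167357, p(86)=34262962, p(87)=38887673, p(88)=44108109, p(89)=49995925, p(90)=56634173, p(91)=64112359, p(92)=72533807, p(93)=82010177, p(94)=92669720, p(95)=104651419, p(96)=118114304, p(97)=133230930, p(98)=150198136, p(99)=169229875, p(100)=190569292, p(101)=214481126, p(102)=241265379, p(103)=271248950, p(104)=304801365, p(105)=342325709, p(106)=384276336, p(107)=431149389, p(108)=483502844, p(109)=541946240, p(110)=607163746, p(111)=679903203, p(112)=761002156, p(113)=851376628, p(114)=952050665, p(115)=1064144451, p(116)=1188908248, p(117)=1327710076, p(118)=1482074143, p(119)=1653668665, p(120)=1844349560, p(121)=2056148051, p(122)=2291320912, p(123)=2552338241, p(124)=2841940500, p(125)=3163127352, p(126)=3519222692, p(127)=3913864295, p(128)=4351078600, p(129)=4835271870, p(130)=5371315400, p(131)=5964539504, p(132)=6620830889, p(133)=7346629512, p(134)=8149040695, p(135)=9035836076, p(136)=10015581680.
Final step: p(137) = p(136) + p(135) - p(132) - p(130) + p(125) + p(122) - p(115) - p(111) + p(102) + p(97) - p(86) - p(80) + p(67) + p(60) - p(45) - p(37) + p(20) + p(11)
= 10015581680 + 9035836076 - 6620830889 - 5371315400 + 3163127352 + 2291320912 - 1064144451 - 679903203 + 241265379 + 133230930 - 34262962 - 15796476 + 2679689 + 966467 - 89134 - 21637 + 627 + 56
= 11097645016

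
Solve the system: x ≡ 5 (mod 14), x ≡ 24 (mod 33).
453

Using Chinese Remainder Theorem:
M = 14 × 33 = 462
M1 = 33, M2 = 14
y1 = 33^(-1) mod 14 = 3
y2 = 14^(-1) mod 33 = 26
x = (5×33×3 + 24×14×26) mod 462 = 453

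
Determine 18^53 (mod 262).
18

Repeated squaring. Binary of 53 = 110101.
18^1 ≡ 18 (mod 262); 18^2 ≡ 62 (mod 262); 18^4 ≡ 176 (mod 262); 18^8 ≡ 60 (mod 262); 18^16 ≡ 194 (mod 262); 18^32 ≡ 170 (mod 262)
18^53 = 18^1 × 18^4 × 18^16 × 18^32 ≡ 18 (mod 262)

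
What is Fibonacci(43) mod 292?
289

Matrix identity: Q^n = [[F_(n+1), F_n], [F_n, F_(n-1)]] with Q = [[1,1],[1,0]].
n = 43 = 101011₂. Square-and-multiply, entries mod 292:
Q^1 = [[1,1],[1,0]]
Q^2 = (Q^1)² = [[2,1],[1,1]]
Q^5 = (Q^2)²·Q = [[8,5],[5,3]]
Q^10 = (Q^5)² = [[89,55],[55,34]]
Q^21 = (Q^10)²·Q = [[191,142],[142,49]]
Q^43 = (Q^21)²·Q = [[205,289],[289,208]]
F_43 mod 292 = Q^43[0][1] = 289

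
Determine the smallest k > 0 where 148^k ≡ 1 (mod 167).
166

167 is prime, so ord(148) divides φ(167) = 166.
Divisors of 166: 1, 2, 83, 166.
Repeated squaring: 148^1 ≡ 148, 148^2 ≡ 27, 148^4 ≡ 61, 148^8 ≡ 47, 148^16 ≡ 38, 148^32 ≡ 108, 148^64 ≡ 141, 148^128 ≡ 8 (mod 167).
Test 148^d mod 167 for each divisor d in increasing order:
148^1 ≡ 148
148^2 ≡ 27
148^83 = 148^64·148^16·148^2·148^1 ≡ 166
148^166 = 148^128·148^32·148^4·148^2 ≡ 1  ← first divisor giving 1
The order is 166.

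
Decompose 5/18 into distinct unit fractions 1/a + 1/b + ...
1/4 + 1/36

Greedy algorithm:
5/18: ceiling(18/5) = 4, use 1/4
1/36: ceiling(36/1) = 36, use 1/36
Result: 5/18 = 1/4 + 1/36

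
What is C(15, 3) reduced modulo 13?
0

Using Lucas' theorem:
Write n=15 and k=3 in base 13:
n in base 13: [1, 2]
k in base 13: [0, 3]
C(15,3) mod 13 = ∏ C(n_i, k_i) mod 13
Digit binomials (mod 13): C(1,0) = 1; C(2,3) = 0 (k_i > n_i)
Product: 1 × 0 = 0 ≡ 0 (mod 13)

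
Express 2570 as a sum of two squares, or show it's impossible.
13² + 49² (a=13, b=49)

Factorization: 2570 = 2 × 5 × 257
By Fermat: n is sum of two squares iff every prime p ≡ 3 (mod 4) appears to even power.
All primes ≡ 3 (mod 4) appear to even power.
Search a = 0, 1, 2, … for 2570 - a² a perfect square: first hit at a = 13: 2570 - 169 = 2401 = 49².
2570 = 13² + 49² = 169 + 2401 ✓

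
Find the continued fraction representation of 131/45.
[2; 1, 10, 4]

Euclidean algorithm steps:
131 = 2 × 45 + 41
45 = 1 × 41 + 4
41 = 10 × 4 + 1
4 = 4 × 1 + 0
Continued fraction: [2; 1, 10, 4]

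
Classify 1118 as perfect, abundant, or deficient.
deficient

Proper divisors of 1118: sum = 1 + 2 + 13 + 26 + 43 + 86 + 559 = 730
Since 730 < 1118, 1118 is deficient.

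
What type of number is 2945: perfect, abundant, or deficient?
deficient

Proper divisors of 2945: sum = 1 + 5 + 19 + 31 + 95 + 155 + 589 = 895
Since 895 < 2945, 2945 is deficient.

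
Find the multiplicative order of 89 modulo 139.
69

139 is prime, so ord(89) divides φ(139) = 138.
Divisors of 138: 1, 2, 3, 6, 23, 46, 69, 138.
Repeated squaring: 89^1 ≡ 89, 89^2 ≡ 137, 89^4 ≡ 4, 89^8 ≡ 16, 89^16 ≡ 117, 89^32 ≡ 67, 89^64 ≡ 41, 89^128 ≡ 13 (mod 139).
Test 89^d mod 139 for each divisor d in increasing order:
89^1 ≡ 89
89^2 ≡ 137
89^3 = 89^2·89^1 ≡ 100
89^6 = 89^4·89^2 ≡ 131
89^23 = 89^16·89^4·89^2·89^1 ≡ 96
89^46 = 89^32·89^8·89^4·89^2 ≡ 42
89^69 = 89^64·89^4·89^1 ≡ 1  ← first divisor giving 1
The order is 69.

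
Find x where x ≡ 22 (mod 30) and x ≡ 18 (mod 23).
202

Using Chinese Remainder Theorem:
M = 30 × 23 = 690
M1 = 23, M2 = 30
y1 = 23^(-1) mod 30 = 17
y2 = 30^(-1) mod 23 = 10
x = (22×23×17 + 18×30×10) mod 690 = 202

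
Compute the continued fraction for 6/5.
[1; 5]

Euclidean algorithm steps:
6 = 1 × 5 + 1
5 = 5 × 1 + 0
Continued fraction: [1; 5]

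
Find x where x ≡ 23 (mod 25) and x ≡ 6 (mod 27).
573

Using Chinese Remainder Theorem:
M = 25 × 27 = 675
M1 = 27, M2 = 25
y1 = 27^(-1) mod 25 = 13
y2 = 25^(-1) mod 27 = 13
x = (23×27×13 + 6×25×13) mod 675 = 573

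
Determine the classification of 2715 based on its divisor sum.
deficient

Proper divisors of 2715: sum = 1 + 3 + 5 + 15 + 181 + 543 + 905 = 1653
Since 1653 < 2715, 2715 is deficient.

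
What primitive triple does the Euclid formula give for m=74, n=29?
(4635, 4292, 6317)

Euclid's formula: a = m² - n², b = 2mn, c = m² + n²
m = 74, n = 29
a = 74² - 29² = 5476 - 841 = 4635
b = 2 × 74 × 29 = 4292
c = 74² + 29² = 5476 + 841 = 6317
Verification: 4635² + 4292² = 21483225 + 18421264 = 39904489 = 6317² ✓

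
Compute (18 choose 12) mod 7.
0

Using Lucas' theorem:
Write n=18 and k=12 in base 7:
n in base 7: [2, 4]
k in base 7: [1, 5]
C(18,12) mod 7 = ∏ C(n_i, k_i) mod 7
Digit binomials (mod 7): C(2,1) = 2; C(4,5) = 0 (k_i > n_i)
Product: 2 × 0 = 0 ≡ 0 (mod 7)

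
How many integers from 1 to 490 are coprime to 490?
168

490 = 2 × 5 × 7^2
φ(n) = n × ∏(1 - 1/p) for each prime p dividing n
φ(490) = 490 × (1 - 1/2) × (1 - 1/5) × (1 - 1/7) = 168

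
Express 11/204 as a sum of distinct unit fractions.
1/19 + 1/776 + 1/751944

Greedy algorithm:
11/204: ceiling(204/11) = 19, use 1/19
5/3876: ceiling(3876/5) = 776, use 1/776
1/751944: ceiling(751944/1) = 751944, use 1/751944
Result: 11/204 = 1/19 + 1/776 + 1/751944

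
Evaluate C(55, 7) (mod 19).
11

Using Lucas' theorem:
Write n=55 and k=7 in base 19:
n in base 19: [2, 17]
k in base 19: [0, 7]
C(55,7) mod 19 = ∏ C(n_i, k_i) mod 19
Digit binomials (mod 19): C(2,0) = 1; C(17,7) = 19448 ≡ 11
Product: 1 × 11 = 11 ≡ 11 (mod 19)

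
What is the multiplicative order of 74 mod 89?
88

89 is prime, so ord(74) divides φ(89) = 88.
Divisors of 88: 1, 2, 4, 8, 11, 22, 44, 88.
Repeated squaring: 74^1 ≡ 74, 74^2 ≡ 47, 74^4 ≡ 73, 74^8 ≡ 78, 74^16 ≡ 32, 74^32 ≡ 45, 74^64 ≡ 67 (mod 89).
Test 74^d mod 89 for each divisor d in increasing order:
74^1 ≡ 74
74^2 ≡ 47
74^4 ≡ 73
74^8 ≡ 78
74^11 = 74^8·74^2·74^1 ≡ 12
74^22 = 74^16·74^4·74^2 ≡ 55
74^44 = 74^32·74^8·74^4 ≡ 88
74^88 = 74^64·74^16·74^8 ≡ 1  ← first divisor giving 1
The order is 88.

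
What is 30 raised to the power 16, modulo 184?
144

Repeated squaring. Binary of 16 = 10000.
30^1 ≡ 30 (mod 184); 30^2 ≡ 164 (mod 184); 30^4 ≡ 32 (mod 184); 30^8 ≡ 104 (mod 184); 30^16 ≡ 144 (mod 184)
30^16 = 30^16 ≡ 144 (mod 184)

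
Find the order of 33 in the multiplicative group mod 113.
112

113 is prime, so ord(33) divides φ(113) = 112.
Divisors of 112: 1, 2, 4, 7, 8, 14, 16, 28, 56, 112.
Repeated squaring: 33^1 ≡ 33, 33^2 ≡ 72, 33^4 ≡ 99, 33^8 ≡ 83, 33^16 ≡ 109, 33^32 ≡ 16, 33^64 ≡ 30 (mod 113).
Test 33^d mod 113 for each divisor d in increasing order:
33^1 ≡ 33
33^2 ≡ 72
33^4 ≡ 99
33^7 = 33^4·33^2·33^1 ≡ 71
33^8 ≡ 83
33^14 = 33^8·33^4·33^2 ≡ 69
33^16 ≡ 109
33^28 = 33^16·33^8·33^4 ≡ 15
33^56 = 33^32·33^16·33^8 ≡ 112
33^112 = 33^64·33^32·33^16 ≡ 1  ← first divisor giving 1
The order is 112.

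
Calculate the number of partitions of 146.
27517052599

p(n) counts ways to write n as a sum of positive integers (order ignored).
Euler's pentagonal recurrence: p(k) = p(k-1) + p(k-2) - p(k-5) - p(k-7) + p(k-12) + p(k-15) - ... (offsets j(3j∓1)/2, signs ++--, p(0)=1, p(<0)=0).
DP table for k = 0..145: p(0)=1, p(1)=1, p(2)=2, p(3)=3, p(4)=5, p(5)=7, p(6)=11, p(7)=15, p(8)=22, p(9)=30, p(10)=42, p(11)=56, p(12)=77, p(13)=101, p(14)=135, p(15)=176, p(16)=231, p(17)=297, p(18)=385, p(19)=490, p(20)=627, p(21)=792, p(22)=1002, p(23)=1255, p(24)=1575, p(25)=1958, p(26)=2436, p(27)=3010, p(28)=3718, p(29)=4565, p(30)=5604, p(31)=6842, p(32)=8349, p(33)=10143, p(34)=12310, p(35)=14883, p(36)=17977, p(37)=21637, p(38)=26015, p(39)=31185, p(40)=37338, p(41)=44583, p(42)=53174, p(43)=63261, p(44)=75175, p(45)=89134, p(46)=105558, p(47)=124754, p(48)=147273, p(49)=173525, p(50)=204226, p(51)=239943, p(52)=281589, p(53)=329931, p(54)=386155, p(55)=451276, p(56)=526823, p(57)=614154, p(58)=715220, p(59)=831820, p(60)=966467, p(61)=1121505, p(62)=1300156, p(63)=1505499, p(64)=1741630, p(65)=2012558, p(66)=2323520, p(67)=2679689, p(68)=3087735, p(69)=3554345, p(70)=4087968, p(71)=4697205, p(72)=5392783, p(73)=6185689, p(74)=7089500, p(75)=8118264, p(76)=9289091, p(77)=10619863, p(78)=12132164, p(79)=13848650, p(80)=15796476, p(81)=18004327, p(82)=20506255, p(83)=23338469, p(84)=26543660, p(85)=30167357, p(86)=34262962, p(87)=38887673, p(88)=44108109, p(89)=49995925, p(90)=56634173, p(91)=64112359, p(92)=72533807, p(93)=82010177, p(94)=92669720, p(95)=104651419, p(96)=118114304, p(97)=133230930, p(98)=150198136, p(99)=169229875, p(100)=190569292, p(101)=214481126, p(102)=241265379, p(103)=271248950, p(104)=304801365, p(105)=342325709, p(106)=384276336, p(107)=431149389, p(108)=483502844, p(109)=541946240, p(110)=607163746, p(111)=679903203, p(112)=761002156, p(113)=851376628, p(114)=952050665, p(115)=1064144451, p(116)=1188908248, p(117)=1327710076, p(118)=1482074143, p(119)=1653668665, p(120)=1844349560, p(121)=2056148051, p(122)=2291320912, p(123)=2552338241, p(124)=2841940500, p(125)=3163127352, p(126)=3519222692, p(127)=3913864295, p(128)=4351078600, p(129)=4835271870, p(130)=5371315400, p(131)=5964539504, p(132)=6620830889, p(133)=7346629512, p(134)=8149040695, p(135)=9035836076, p(136)=10015581680, p(137)=11097645016, p(138)=12292341831, p(139)=13610949895, p(140)=15065878135, p(141)=16670689208, p(142)=18440293320, p(143)=20390982757, p(144)=22540654445, p(145)=24908858009.
Final step: p(146) = p(145) + p(144) - p(141) - p(139) + p(134) + p(131) - p(124) - p(120) + p(111) + p(106) - p(95) - p(89) + p(76) + p(69) - p(54) - p(46) + p(29) + p(20) - p(1)
= 24908858009 + 22540654445 - 16670689208 - 13610949895 + 8149040695 + 5964539504 - 2841940500 - 1844349560 + 679903203 + 384276336 - 104651419 - 49995925 + 9289091 + 3554345 - 386155 - 105558 + 4565 + 627 - 1
= 27517052599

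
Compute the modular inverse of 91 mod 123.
73

gcd(91, 123) = 1, so the inverse exists.
Extended Euclidean algorithm on (123, 91):
123 = 1 × 91 + 32  ⟹  32 = (1)·123 + (-1)·91
91 = 2 × 32 + 27  ⟹  27 = (-2)·123 + (3)·91
32 = 1 × 27 + 5  ⟹  5 = (3)·123 + (-4)·91
27 = 5 × 5 + 2  ⟹  2 = (-17)·123 + (23)·91
5 = 2 × 2 + 1  ⟹  1 = (37)·123 + (-50)·91
So (-50)·91 ≡ 1 (mod 123), i.e. 91^(-1) ≡ -50 ≡ 73 (mod 123).
Check: 91 × 73 = 6643 ≡ 1 (mod 123)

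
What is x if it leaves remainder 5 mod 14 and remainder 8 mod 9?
89

Using Chinese Remainder Theorem:
M = 14 × 9 = 126
M1 = 9, M2 = 14
y1 = 9^(-1) mod 14 = 11
y2 = 14^(-1) mod 9 = 2
x = (5×9×11 + 8×14×2) mod 126 = 89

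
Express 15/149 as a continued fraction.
[0; 9, 1, 14]

Euclidean algorithm steps:
15 = 0 × 149 + 15
149 = 9 × 15 + 14
15 = 1 × 14 + 1
14 = 14 × 1 + 0
Continued fraction: [0; 9, 1, 14]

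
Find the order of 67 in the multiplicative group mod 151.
50

151 is prime, so ord(67) divides φ(151) = 150.
Divisors of 150: 1, 2, 3, 5, 6, 10, 15, 25, 30, 50, 75, 150.
Repeated squaring: 67^1 ≡ 67, 67^2 ≡ 110, 67^4 ≡ 20, 67^8 ≡ 98, 67^16 ≡ 91, 67^32 ≡ 127, 67^64 ≡ 123, 67^128 ≡ 29 (mod 151).
Test 67^d mod 151 for each divisor d in increasing order:
67^1 ≡ 67
67^2 ≡ 110
67^3 = 67^2·67^1 ≡ 122
67^5 = 67^4·67^1 ≡ 132
67^6 = 67^4·67^2 ≡ 86
67^10 = 67^8·67^2 ≡ 59
67^15 = 67^8·67^4·67^2·67^1 ≡ 87
67^25 = 67^16·67^8·67^1 ≡ 150
67^30 = 67^16·67^8·67^4·67^2 ≡ 19
67^50 = 67^32·67^16·67^2 ≡ 1  ← first divisor giving 1
The order is 50.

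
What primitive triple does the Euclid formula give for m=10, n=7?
(51, 140, 149)

Euclid's formula: a = m² - n², b = 2mn, c = m² + n²
m = 10, n = 7
a = 10² - 7² = 100 - 49 = 51
b = 2 × 10 × 7 = 140
c = 10² + 7² = 100 + 49 = 149
Verification: 51² + 140² = 2601 + 19600 = 22201 = 149² ✓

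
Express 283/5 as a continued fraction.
[56; 1, 1, 2]

Euclidean algorithm steps:
283 = 56 × 5 + 3
5 = 1 × 3 + 2
3 = 1 × 2 + 1
2 = 2 × 1 + 0
Continued fraction: [56; 1, 1, 2]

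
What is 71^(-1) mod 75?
56

gcd(71, 75) = 1, so the inverse exists.
Extended Euclidean algorithm on (75, 71):
75 = 1 × 71 + 4  ⟹  4 = (1)·75 + (-1)·71
71 = 17 × 4 + 3  ⟹  3 = (-17)·75 + (18)·71
4 = 1 × 3 + 1  ⟹  1 = (18)·75 + (-19)·71
So (-19)·71 ≡ 1 (mod 75), i.e. 71^(-1) ≡ -19 ≡ 56 (mod 75).
Check: 71 × 56 = 3976 ≡ 1 (mod 75)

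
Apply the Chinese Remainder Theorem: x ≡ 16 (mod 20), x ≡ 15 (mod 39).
756

Using Chinese Remainder Theorem:
M = 20 × 39 = 780
M1 = 39, M2 = 20
y1 = 39^(-1) mod 20 = 19
y2 = 20^(-1) mod 39 = 2
x = (16×39×19 + 15×20×2) mod 780 = 756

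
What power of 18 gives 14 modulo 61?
50

Baby-step giant-step with step n = ⌈√61⌉ = 8.
Baby steps 18^j mod 61 (j:value) for j=0..7: 0:1, 1:18, 2:19, 3:37, 4:56, 5:32, 6:27, 7:59.
Giant-step multiplier: 18^(-8) ≡ 18^(60-8) = 18^52 ≡ 22 (mod 61).
Giant steps γ_i = 14·22^i mod 61: γ_0=14, γ_1=3, γ_2=5, γ_3=49, γ_4=41, γ_5=48, γ_6=19 (in table at j=2).
x = i·n + j = 6·8 + 2 = 50.
Check: 18^50 ≡ 14 (mod 61).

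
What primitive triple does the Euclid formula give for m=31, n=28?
(177, 1736, 1745)

Euclid's formula: a = m² - n², b = 2mn, c = m² + n²
m = 31, n = 28
a = 31² - 28² = 961 - 784 = 177
b = 2 × 31 × 28 = 1736
c = 31² + 28² = 961 + 784 = 1745
Verification: 177² + 1736² = 31329 + 3013696 = 3045025 = 1745² ✓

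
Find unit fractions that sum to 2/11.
1/6 + 1/66

Greedy algorithm:
2/11: ceiling(11/2) = 6, use 1/6
1/66: ceiling(66/1) = 66, use 1/66
Result: 2/11 = 1/6 + 1/66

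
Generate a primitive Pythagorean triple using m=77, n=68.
(1305, 10472, 10553)

Euclid's formula: a = m² - n², b = 2mn, c = m² + n²
m = 77, n = 68
a = 77² - 68² = 5929 - 4624 = 1305
b = 2 × 77 × 68 = 10472
c = 77² + 68² = 5929 + 4624 = 10553
Verification: 1305² + 10472² = 1703025 + 109662784 = 111365809 = 10553² ✓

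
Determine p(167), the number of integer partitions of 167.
207890420102

p(n) counts ways to write n as a sum of positive integers (order ignored).
Euler's pentagonal recurrence: p(k) = p(k-1) + p(k-2) - p(k-5) - p(k-7) + p(k-12) + p(k-15) - ... (offsets j(3j∓1)/2, signs ++--, p(0)=1, p(<0)=0).
DP table for k = 0..166: p(0)=1, p(1)=1, p(2)=2, p(3)=3, p(4)=5, p(5)=7, p(6)=11, p(7)=15, p(8)=22, p(9)=30, p(10)=42, p(11)=56, p(12)=77, p(13)=101, p(14)=135, p(15)=176, p(16)=231, p(17)=297, p(18)=385, p(19)=490, p(20)=627, p(21)=792, p(22)=1002, p(23)=1255, p(24)=1575, p(25)=1958, p(26)=2436, p(27)=3010, p(28)=3718, p(29)=4565, p(30)=5604, p(31)=6842, p(32)=8349, p(33)=10143, p(34)=12310, p(35)=14883, p(36)=17977, p(37)=21637, p(38)=26015, p(39)=31185, p(40)=37338, p(41)=44583, p(42)=53174, p(43)=63261, p(44)=75175, p(45)=89134, p(46)=105558, p(47)=124754, p(48)=147273, p(49)=173525, p(50)=204226, p(51)=239943, p(52)=281589, p(53)=329931, p(54)=386155, p(55)=451276, p(56)=526823, p(57)=614154, p(58)=715220, p(59)=831820, p(60)=966467, p(61)=1121505, p(62)=1300156, p(63)=1505499, p(64)=1741630, p(65)=2012558, p(66)=2323520, p(67)=2679689, p(68)=3087735, p(69)=3554345, p(70)=4087968, p(71)=4697205, p(72)=5392783, p(73)=6185689, p(74)=7089500, p(75)=8118264, p(76)=9289091, p(77)=10619863, p(78)=12132164, p(79)=13848650, p(80)=15796476, p(81)=18004327, p(82)=20506255, p(83)=23338469, p(84)=26543660, p(85)=30167357, p(86)=34262962, p(87)=38887673, p(88)=44108109, p(89)=49995925, p(90)=56634173, p(91)=64112359, p(92)=72533807, p(93)=82010177, p(94)=92669720, p(95)=104651419, p(96)=118114304, p(97)=133230930, p(98)=150198136, p(99)=169229875, p(100)=190569292, p(101)=214481126, p(102)=241265379, p(103)=271248950, p(104)=304801365, p(105)=342325709, p(106)=384276336, p(107)=431149389, p(108)=483502844, p(109)=541946240, p(110)=607163746, p(111)=679903203, p(112)=761002156, p(113)=851376628, p(114)=952050665, p(115)=1064144451, p(116)=1188908248, p(117)=1327710076, p(118)=1482074143, p(119)=1653668665, p(120)=1844349560, p(121)=2056148051, p(122)=2291320912, p(123)=2552338241, p(124)=2841940500, p(125)=3163127352, p(126)=3519222692, p(127)=3913864295, p(128)=4351078600, p(129)=4835271870, p(130)=5371315400, p(131)=5964539504, p(132)=6620830889, p(133)=7346629512, p(134)=8149040695, p(135)=9035836076, p(136)=10015581680, p(137)=11097645016, p(138)=12292341831, p(139)=13610949895, p(140)=15065878135, p(141)=16670689208, p(142)=18440293320, p(143)=20390982757, p(144)=22540654445, p(145)=24908858009, p(146)=27517052599, p(147)=30388671978, p(148)=33549419497, p(149)=37027355200, p(150)=40853235313, p(151)=45060624582, p(152)=49686288421, p(153)=54770336324, p(154)=60356673280, p(155)=66493182097, p(156)=73232243759, p(157)=80630964769, p(158)=88751778802, p(159)=97662728555, p(160)=107438159466, p(161)=118159068427, p(162)=129913904637, p(163)=142798995930, p(164)=156919475295, p(165)=172389800255, p(166)=189334822579.
Final step: p(167) = p(166) + p(165) - p(162) - p(160) + p(155) + p(152) - p(145) - p(141) + p(132) + p(127) - p(116) - p(110) + p(97) + p(90) - p(75) - p(67) + p(50) + p(41) - p(22) - p(12)
= 189334822579 + 172389800255 - 129913904637 - 107438159466 + 66493182097 + 49686288421 - 24908858009 - 16670689208 + 6620830889 + 3913864295 - 1188908248 - 607163746 + 133230930 + 56634173 - 8118264 - 2679689 + 204226 + 44583 - 1002 - 77
= 207890420102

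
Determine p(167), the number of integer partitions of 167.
207890420102

p(n) counts ways to write n as a sum of positive integers (order ignored).
Euler's pentagonal recurrence: p(k) = p(k-1) + p(k-2) - p(k-5) - p(k-7) + p(k-12) + p(k-15) - ... (offsets j(3j∓1)/2, signs ++--, p(0)=1, p(<0)=0).
DP table for k = 0..166: p(0)=1, p(1)=1, p(2)=2, p(3)=3, p(4)=5, p(5)=7, p(6)=11, p(7)=15, p(8)=22, p(9)=30, p(10)=42, p(11)=56, p(12)=77, p(13)=101, p(14)=135, p(15)=176, p(16)=231, p(17)=297, p(18)=385, p(19)=490, p(20)=627, p(21)=792, p(22)=1002, p(23)=1255, p(24)=1575, p(25)=1958, p(26)=2436, p(27)=3010, p(28)=3718, p(29)=4565, p(30)=5604, p(31)=6842, p(32)=8349, p(33)=10143, p(34)=12310, p(35)=14883, p(36)=17977, p(37)=21637, p(38)=26015, p(39)=31185, p(40)=37338, p(41)=44583, p(42)=53174, p(43)=63261, p(44)=75175, p(45)=89134, p(46)=105558, p(47)=124754, p(48)=147273, p(49)=173525, p(50)=204226, p(51)=239943, p(52)=281589, p(53)=329931, p(54)=386155, p(55)=451276, p(56)=526823, p(57)=614154, p(58)=715220, p(59)=831820, p(60)=966467, p(61)=1121505, p(62)=1300156, p(63)=1505499, p(64)=1741630, p(65)=2012558, p(66)=2323520, p(67)=2679689, p(68)=3087735, p(69)=3554345, p(70)=4087968, p(71)=4697205, p(72)=5392783, p(73)=6185689, p(74)=7089500, p(75)=8118264, p(76)=9289091, p(77)=10619863, p(78)=12132164, p(79)=13848650, p(80)=15796476, p(81)=18004327, p(82)=20506255, p(83)=23338469, p(84)=26543660, p(85)=30167357, p(86)=34262962, p(87)=38887673, p(88)=44108109, p(89)=49995925, p(90)=56634173, p(91)=64112359, p(92)=72533807, p(93)=82010177, p(94)=92669720, p(95)=104651419, p(96)=118114304, p(97)=133230930, p(98)=150198136, p(99)=169229875, p(100)=190569292, p(101)=214481126, p(102)=241265379, p(103)=271248950, p(104)=304801365, p(105)=342325709, p(106)=384276336, p(107)=431149389, p(108)=483502844, p(109)=541946240, p(110)=607163746, p(111)=679903203, p(112)=761002156, p(113)=851376628, p(114)=952050665, p(115)=1064144451, p(116)=1188908248, p(117)=1327710076, p(118)=1482074143, p(119)=1653668665, p(120)=1844349560, p(121)=2056148051, p(122)=2291320912, p(123)=2552338241, p(124)=2841940500, p(125)=3163127352, p(126)=3519222692, p(127)=3913864295, p(128)=4351078600, p(129)=4835271870, p(130)=5371315400, p(131)=5964539504, p(132)=6620830889, p(133)=7346629512, p(134)=8149040695, p(135)=9035836076, p(136)=10015581680, p(137)=11097645016, p(138)=12292341831, p(139)=13610949895, p(140)=15065878135, p(141)=16670689208, p(142)=18440293320, p(143)=20390982757, p(144)=22540654445, p(145)=24908858009, p(146)=27517052599, p(147)=30388671978, p(148)=33549419497, p(149)=37027355200, p(150)=40853235313, p(151)=45060624582, p(152)=49686288421, p(153)=54770336324, p(154)=60356673280, p(155)=66493182097, p(156)=73232243759, p(157)=80630964769, p(158)=88751778802, p(159)=97662728555, p(160)=107438159466, p(161)=118159068427, p(162)=129913904637, p(163)=142798995930, p(164)=156919475295, p(165)=172389800255, p(166)=189334822579.
Final step: p(167) = p(166) + p(165) - p(162) - p(160) + p(155) + p(152) - p(145) - p(141) + p(132) + p(127) - p(116) - p(110) + p(97) + p(90) - p(75) - p(67) + p(50) + p(41) - p(22) - p(12)
= 189334822579 + 172389800255 - 129913904637 - 107438159466 + 66493182097 + 49686288421 - 24908858009 - 16670689208 + 6620830889 + 3913864295 - 1188908248 - 607163746 + 133230930 + 56634173 - 8118264 - 2679689 + 204226 + 44583 - 1002 - 77
= 207890420102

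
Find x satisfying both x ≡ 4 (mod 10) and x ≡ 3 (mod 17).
54

Using Chinese Remainder Theorem:
M = 10 × 17 = 170
M1 = 17, M2 = 10
y1 = 17^(-1) mod 10 = 3
y2 = 10^(-1) mod 17 = 12
x = (4×17×3 + 3×10×12) mod 170 = 54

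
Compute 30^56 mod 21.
18

Repeated squaring. Binary of 56 = 111000.
30^1 ≡ 9 (mod 21); 30^2 ≡ 18 (mod 21); 30^4 ≡ 9 (mod 21); 30^8 ≡ 18 (mod 21); 30^16 ≡ 9 (mod 21); 30^32 ≡ 18 (mod 21)
30^56 = 30^8 × 30^16 × 30^32 ≡ 18 (mod 21)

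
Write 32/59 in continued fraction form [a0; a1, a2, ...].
[0; 1, 1, 5, 2, 2]

Euclidean algorithm steps:
32 = 0 × 59 + 32
59 = 1 × 32 + 27
32 = 1 × 27 + 5
27 = 5 × 5 + 2
5 = 2 × 2 + 1
2 = 2 × 1 + 0
Continued fraction: [0; 1, 1, 5, 2, 2]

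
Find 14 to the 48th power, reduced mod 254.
38

Repeated squaring. Binary of 48 = 110000.
14^1 ≡ 14 (mod 254); 14^2 ≡ 196 (mod 254); 14^4 ≡ 62 (mod 254); 14^8 ≡ 34 (mod 254); 14^16 ≡ 140 (mod 254); 14^32 ≡ 42 (mod 254)
14^48 = 14^16 × 14^32 ≡ 38 (mod 254)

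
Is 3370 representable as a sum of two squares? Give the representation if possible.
11² + 57² (a=11, b=57)

Factorization: 3370 = 2 × 5 × 337
By Fermat: n is sum of two squares iff every prime p ≡ 3 (mod 4) appears to even power.
All primes ≡ 3 (mod 4) appear to even power.
Search a = 0, 1, 2, … for 3370 - a² a perfect square: first hit at a = 11: 3370 - 121 = 3249 = 57².
3370 = 11² + 57² = 121 + 3249 ✓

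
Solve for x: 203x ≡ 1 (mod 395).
72

gcd(203, 395) = 1, so the inverse exists.
Extended Euclidean algorithm on (395, 203):
395 = 1 × 203 + 192  ⟹  192 = (1)·395 + (-1)·203
203 = 1 × 192 + 11  ⟹  11 = (-1)·395 + (2)·203
192 = 17 × 11 + 5  ⟹  5 = (18)·395 + (-35)·203
11 = 2 × 5 + 1  ⟹  1 = (-37)·395 + (72)·203
So (72)·203 ≡ 1 (mod 395), i.e. 203^(-1) ≡ 72 (mod 395).
Check: 203 × 72 = 14616 ≡ 1 (mod 395)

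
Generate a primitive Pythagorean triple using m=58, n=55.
(339, 6380, 6389)

Euclid's formula: a = m² - n², b = 2mn, c = m² + n²
m = 58, n = 55
a = 58² - 55² = 3364 - 3025 = 339
b = 2 × 58 × 55 = 6380
c = 58² + 55² = 3364 + 3025 = 6389
Verification: 339² + 6380² = 114921 + 40704400 = 40819321 = 6389² ✓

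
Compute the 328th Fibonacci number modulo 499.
466

Matrix identity: Q^n = [[F_(n+1), F_n], [F_n, F_(n-1)]] with Q = [[1,1],[1,0]].
n = 328 = 101001000₂. Square-and-multiply, entries mod 499:
Q^1 = [[1,1],[1,0]]
Q^2 = (Q^1)² = [[2,1],[1,1]]
Q^5 = (Q^2)²·Q = [[8,5],[5,3]]
Q^10 = (Q^5)² = [[89,55],[55,34]]
Q^20 = (Q^10)² = [[467,278],[278,189]]
Q^41 = (Q^20)²·Q = [[198,464],[464,233]]
Q^82 = (Q^41)² = [[10,384],[384,125]]
Q^164 = (Q^82)² = [[351,443],[443,407]]
Q^328 = (Q^164)² = [[90,466],[466,123]]
F_328 mod 499 = Q^328[0][1] = 466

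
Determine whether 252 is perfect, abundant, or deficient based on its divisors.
abundant

Proper divisors of 252: sum = 1 + 2 + 3 + 4 + 6 + 7 + 9 + 12 + ... + 42 + 63 + 84 + 126 (17 divisors) = 476
Since 476 > 252, 252 is abundant.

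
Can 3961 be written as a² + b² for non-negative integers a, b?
19² + 60² (a=19, b=60)

Factorization: 3961 = 17 × 233
By Fermat: n is sum of two squares iff every prime p ≡ 3 (mod 4) appears to even power.
All primes ≡ 3 (mod 4) appear to even power.
Search a = 0, 1, 2, … for 3961 - a² a perfect square: first hit at a = 19: 3961 - 361 = 3600 = 60².
3961 = 19² + 60² = 361 + 3600 ✓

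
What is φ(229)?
228

229 = 229
φ(n) = n × ∏(1 - 1/p) for each prime p dividing n
φ(229) = 229 × (1 - 1/229) = 228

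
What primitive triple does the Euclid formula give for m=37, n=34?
(213, 2516, 2525)

Euclid's formula: a = m² - n², b = 2mn, c = m² + n²
m = 37, n = 34
a = 37² - 34² = 1369 - 1156 = 213
b = 2 × 37 × 34 = 2516
c = 37² + 34² = 1369 + 1156 = 2525
Verification: 213² + 2516² = 45369 + 6330256 = 6375625 = 2525² ✓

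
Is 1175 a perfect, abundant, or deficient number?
deficient

Proper divisors of 1175: sum = 1 + 5 + 25 + 47 + 235 = 313
Since 313 < 1175, 1175 is deficient.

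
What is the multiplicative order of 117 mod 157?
78

157 is prime, so ord(117) divides φ(157) = 156.
Divisors of 156: 1, 2, 3, 4, 6, 12, 13, 26, 39, 52, 78, 156.
Repeated squaring: 117^1 ≡ 117, 117^2 ≡ 30, 117^4 ≡ 115, 117^8 ≡ 37, 117^16 ≡ 113, 117^32 ≡ 52, 117^64 ≡ 35, 117^128 ≡ 126 (mod 157).
Test 117^d mod 157 for each divisor d in increasing order:
117^1 ≡ 117
117^2 ≡ 30
117^3 = 117^2·117^1 ≡ 56
117^4 ≡ 115
117^6 = 117^4·117^2 ≡ 153
117^12 = 117^8·117^4 ≡ 16
117^13 = 117^8·117^4·117^1 ≡ 145
117^26 = 117^16·117^8·117^2 ≡ 144
117^39 = 117^32·117^4·117^2·117^1 ≡ 156
117^52 = 117^32·117^16·117^4 ≡ 12
117^78 = 117^64·117^8·117^4·117^2 ≡ 1  ← first divisor giving 1
The order is 78.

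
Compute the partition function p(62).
1300156

p(n) counts ways to write n as a sum of positive integers (order ignored).
Euler's pentagonal recurrence: p(k) = p(k-1) + p(k-2) - p(k-5) - p(k-7) + p(k-12) + p(k-15) - ... (offsets j(3j∓1)/2, signs ++--, p(0)=1, p(<0)=0).
DP table for k = 0..61: p(0)=1, p(1)=1, p(2)=2, p(3)=3, p(4)=5, p(5)=7, p(6)=11, p(7)=15, p(8)=22, p(9)=30, p(10)=42, p(11)=56, p(12)=77, p(13)=101, p(14)=135, p(15)=176, p(16)=231, p(17)=297, p(18)=385, p(19)=490, p(20)=627, p(21)=792, p(22)=1002, p(23)=1255, p(24)=1575, p(25)=1958, p(26)=2436, p(27)=3010, p(28)=3718, p(29)=4565, p(30)=5604, p(31)=6842, p(32)=8349, p(33)=10143, p(34)=12310, p(35)=14883, p(36)=17977, p(37)=21637, p(38)=26015, p(39)=31185, p(40)=37338, p(41)=44583, p(42)=53174, p(43)=63261, p(44)=75175, p(45)=89134, p(46)=105558, p(47)=124754, p(48)=147273, p(49)=173525, p(50)=204226, p(51)=239943, p(52)=281589, p(53)=329931, p(54)=386155, p(55)=451276, p(56)=526823, p(57)=614154, p(58)=715220, p(59)=831820, p(60)=966467, p(61)=1121505.
Final step: p(62) = p(61) + p(60) - p(57) - p(55) + p(50) + p(47) - p(40) - p(36) + p(27) + p(22) - p(11) - p(5)
= 1121505 + 966467 - 614154 - 451276 + 204226 + 124754 - 37338 - 17977 + 3010 + 1002 - 56 - 7
= 1300156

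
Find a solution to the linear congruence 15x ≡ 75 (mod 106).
x ≡ 5 (mod 106)

gcd(15, 106) = 1, which divides 75, so solutions exist.
Find 15^(-1) mod 106 by the extended Euclidean algorithm:
106 = 7 × 15 + 1  ⟹  1 = (1)·106 + (-7)·15
So (-7)·15 ≡ 1 (mod 106), i.e. 15^(-1) ≡ -7 ≡ 99 (mod 106).
x ≡ 99 × 75 = 7425 ≡ 5 (mod 106).
Check: 15 × 5 = 75 ≡ 75 (mod 106).
Unique solution: x ≡ 5 (mod 106)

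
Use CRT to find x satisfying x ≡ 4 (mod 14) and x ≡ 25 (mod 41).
312

Using Chinese Remainder Theorem:
M = 14 × 41 = 574
M1 = 41, M2 = 14
y1 = 41^(-1) mod 14 = 13
y2 = 14^(-1) mod 41 = 3
x = (4×41×13 + 25×14×3) mod 574 = 312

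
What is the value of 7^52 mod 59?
20

Repeated squaring. Binary of 52 = 110100.
7^1 ≡ 7 (mod 59); 7^2 ≡ 49 (mod 59); 7^4 ≡ 41 (mod 59); 7^8 ≡ 29 (mod 59); 7^16 ≡ 15 (mod 59); 7^32 ≡ 48 (mod 59)
7^52 = 7^4 × 7^16 × 7^32 ≡ 20 (mod 59)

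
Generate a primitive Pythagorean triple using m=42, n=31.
(803, 2604, 2725)

Euclid's formula: a = m² - n², b = 2mn, c = m² + n²
m = 42, n = 31
a = 42² - 31² = 1764 - 961 = 803
b = 2 × 42 × 31 = 2604
c = 42² + 31² = 1764 + 961 = 2725
Verification: 803² + 2604² = 644809 + 6780816 = 7425625 = 2725² ✓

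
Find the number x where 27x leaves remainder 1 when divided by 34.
29

gcd(27, 34) = 1, so the inverse exists.
Extended Euclidean algorithm on (34, 27):
34 = 1 × 27 + 7  ⟹  7 = (1)·34 + (-1)·27
27 = 3 × 7 + 6  ⟹  6 = (-3)·34 + (4)·27
7 = 1 × 6 + 1  ⟹  1 = (4)·34 + (-5)·27
So (-5)·27 ≡ 1 (mod 34), i.e. 27^(-1) ≡ -5 ≡ 29 (mod 34).
Check: 27 × 29 = 783 ≡ 1 (mod 34)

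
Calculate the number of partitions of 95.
104651419

p(n) counts ways to write n as a sum of positive integers (order ignored).
Euler's pentagonal recurrence: p(k) = p(k-1) + p(k-2) - p(k-5) - p(k-7) + p(k-12) + p(k-15) - ... (offsets j(3j∓1)/2, signs ++--, p(0)=1, p(<0)=0).
DP table for k = 0..94: p(0)=1, p(1)=1, p(2)=2, p(3)=3, p(4)=5, p(5)=7, p(6)=11, p(7)=15, p(8)=22, p(9)=30, p(10)=42, p(11)=56, p(12)=77, p(13)=101, p(14)=135, p(15)=176, p(16)=231, p(17)=297, p(18)=385, p(19)=490, p(20)=627, p(21)=792, p(22)=1002, p(23)=1255, p(24)=1575, p(25)=1958, p(26)=2436, p(27)=3010, p(28)=3718, p(29)=4565, p(30)=5604, p(31)=6842, p(32)=8349, p(33)=10143, p(34)=12310, p(35)=14883, p(36)=17977, p(37)=21637, p(38)=26015, p(39)=31185, p(40)=37338, p(41)=44583, p(42)=53174, p(43)=63261, p(44)=75175, p(45)=89134, p(46)=105558, p(47)=124754, p(48)=147273, p(49)=173525, p(50)=204226, p(51)=239943, p(52)=281589, p(53)=329931, p(54)=386155, p(55)=451276, p(56)=526823, p(57)=614154, p(58)=715220, p(59)=831820, p(60)=966467, p(61)=1121505, p(62)=1300156, p(63)=1505499, p(64)=1741630, p(65)=2012558, p(66)=2323520, p(67)=2679689, p(68)=3087735, p(69)=3554345, p(70)=4087968, p(71)=4697205, p(72)=5392783, p(73)=6185689, p(74)=7089500, p(75)=8118264, p(76)=9289091, p(77)=10619863, p(78)=12132164, p(79)=13848650, p(80)=15796476, p(81)=18004327, p(82)=20506255, p(83)=23338469, p(84)=26543660, p(85)=30167357, p(86)=34262962, p(87)=38887673, p(88)=44108109, p(89)=49995925, p(90)=56634173, p(91)=64112359, p(92)=72533807, p(93)=82010177, p(94)=92669720.
Final step: p(95) = p(94) + p(93) - p(90) - p(88) + p(83) + p(80) - p(73) - p(69) + p(60) + p(55) - p(44) - p(38) + p(25) + p(18) - p(3)
= 92669720 + 82010177 - 56634173 - 44108109 + 23338469 + 15796476 - 6185689 - 3554345 + 966467 + 451276 - 75175 - 26015 + 1958 + 385 - 3
= 104651419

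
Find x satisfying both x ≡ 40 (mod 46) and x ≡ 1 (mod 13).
40

Using Chinese Remainder Theorem:
M = 46 × 13 = 598
M1 = 13, M2 = 46
y1 = 13^(-1) mod 46 = 39
y2 = 46^(-1) mod 13 = 2
x = (40×13×39 + 1×46×2) mod 598 = 40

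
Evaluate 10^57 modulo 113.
103

Repeated squaring. Binary of 57 = 111001.
10^1 ≡ 10 (mod 113); 10^2 ≡ 100 (mod 113); 10^4 ≡ 56 (mod 113); 10^8 ≡ 85 (mod 113); 10^16 ≡ 106 (mod 113); 10^32 ≡ 49 (mod 113)
10^57 = 10^1 × 10^8 × 10^16 × 10^32 ≡ 103 (mod 113)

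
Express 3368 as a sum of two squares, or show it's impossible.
2² + 58² (a=2, b=58)

Factorization: 3368 = 2^3 × 421
By Fermat: n is sum of two squares iff every prime p ≡ 3 (mod 4) appears to even power.
All primes ≡ 3 (mod 4) appear to even power.
Search a = 0, 1, 2, … for 3368 - a² a perfect square: first hit at a = 2: 3368 - 4 = 3364 = 58².
3368 = 2² + 58² = 4 + 3364 ✓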